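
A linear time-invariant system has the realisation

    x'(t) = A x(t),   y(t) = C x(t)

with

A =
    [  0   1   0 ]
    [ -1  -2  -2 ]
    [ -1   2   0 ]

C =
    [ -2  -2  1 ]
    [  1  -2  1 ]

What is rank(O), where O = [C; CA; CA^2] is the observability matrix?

3

CA = [[1, 4, 4], [1, 7, 4]]
CA^2 = [[-8, 1, -8], [-11, -5, -14]]
Observability matrix O = [C; CA; CA^2] = [[-2, -2, 1], [1, -2, 1], [1, 4, 4], [1, 7, 4], [-8, 1, -8], [-11, -5, -14]]
Take the 3×3 submatrix of O formed by rows 1, 2, 3: [[-2, -2, 1], [1, -2, 1], [1, 4, 4]]. Its determinant is (-2)·((-2)·4 - 1·4) - (-2)·(1·4 - 1·1) + 1·(1·4 - (-2)·1) = (-2)·(-12) - (-2)·3 + 1·6 = 36 ≠ 0.
So rank(O) ≥ 3; since O has 3 columns, rank(O) = 3.
rank(O) = 3 = n, so the pair (A, C) is completely observable.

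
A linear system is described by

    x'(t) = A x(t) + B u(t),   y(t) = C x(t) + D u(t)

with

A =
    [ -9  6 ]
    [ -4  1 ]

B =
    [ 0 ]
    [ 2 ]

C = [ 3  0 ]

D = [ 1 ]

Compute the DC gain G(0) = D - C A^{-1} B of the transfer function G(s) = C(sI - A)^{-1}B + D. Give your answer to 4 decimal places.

3.4000

G(0) = C(-A)^{-1}B + D = -C A^{-1} B + D.
det A = 15, so A^{-1} = (1/15)·adj(A) = [[1/15, -2/5], [4/15, -3/5]]
A^{-1} B = [-4/5, -6/5]^T
C A^{-1} B = -12/5
G(0) = D - C A^{-1} B = 1 - (-12/5) = 17/5 ≈ 3.4000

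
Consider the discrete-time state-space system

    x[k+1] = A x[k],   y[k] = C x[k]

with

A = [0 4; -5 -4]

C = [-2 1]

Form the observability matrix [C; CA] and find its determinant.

29

CA = [[-5, -12]]
Observability matrix O = [C; CA] = [[-2, 1], [-5, -12]]
det(O) = (-2)·(-12) - 1·(-5) = 24 - (-5) = 29
Since det(O) ≠ 0, rank(O) = 2 and the system is completely observable.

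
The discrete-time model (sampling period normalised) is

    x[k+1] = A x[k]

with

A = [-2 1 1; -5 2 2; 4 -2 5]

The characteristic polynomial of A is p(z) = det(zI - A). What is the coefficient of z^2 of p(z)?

-5

Expand det(zI - A) for the 3×3 matrix.
p(z) = z^3 - 5z^2 + z - 7.
(Check: constant term = det(-A) = (-1)^3 det A = -7; coefficient of z^2 = -tr A = -5.)
The coefficient of z^2 is -5.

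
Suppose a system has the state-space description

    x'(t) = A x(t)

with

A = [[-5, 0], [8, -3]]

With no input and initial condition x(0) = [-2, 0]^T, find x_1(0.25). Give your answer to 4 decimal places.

-0.5730

det(sI - A) = s^2 - (tr A)s + det A, with tr A = (-5) + (-3) = -8 and det A = (-5)·(-3) - 0·8 = 15 - 0 = 15.
So p(s) = det(sI - A) = s^2 + 8s + 15.
Factor s^2 + 8s + 15: two numbers with sum -8 and product 15 are -3 and -5, so s^2 + 8s + 15 = (s + 3)(s + 5).
Hence p(s) = (s + 3) (s + 5), with roots -5, -3.
The eigenvalues -5, -3 are distinct and real, so A is diagonalisable and x(t) = e^{At} x(0) = V diag(e^{λ_i t}) V^{-1} x(0), where the columns of V are the eigenvectors.
λ = -5: A - (-5)I = [[0, 0], [8, 2]]. Row 2 gives 8·v1 + 2·v2 = 0, so take v_1 = [1, -4]^T.
λ = -3: A - (-3)I = [[-2, 0], [8, 0]]. Row 1 gives (-2)·v1 + 0·v2 = 0, so take v_2 = [0, 1]^T.
V = [v_1 v_2] = [[1, 0], [-4, 1]] has det V = 1, so V^{-1} = adj(V)/det V = [[1, 0], [4, 1]].
Modal coordinates z(0) = V^{-1} x(0): 1·(-2) + 0·0 = -2; 4·(-2) + 1·0 = -8; so z(0) = [-2, -8]^T.
x_1(t) = Σ_i (v_i)_1 · z_i(0) · e^{λ_i t} (row 1 of V times the modal terms).
x_1(0.25) = 1·(-2)·e^{-5·0.25} + 0·(-8)·e^{-3·0.25} = (-2)·0.286505 + 0·0.472367 = -0.5730.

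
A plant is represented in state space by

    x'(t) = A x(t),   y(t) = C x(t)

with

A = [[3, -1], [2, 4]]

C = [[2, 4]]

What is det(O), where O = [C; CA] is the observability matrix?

-28

CA = [[14, 14]]
Observability matrix O = [C; CA] = [[2, 4], [14, 14]]
det(O) = 2·14 - 4·14 = 28 - 56 = -28
Since det(O) ≠ 0, rank(O) = 2 and the system is completely observable.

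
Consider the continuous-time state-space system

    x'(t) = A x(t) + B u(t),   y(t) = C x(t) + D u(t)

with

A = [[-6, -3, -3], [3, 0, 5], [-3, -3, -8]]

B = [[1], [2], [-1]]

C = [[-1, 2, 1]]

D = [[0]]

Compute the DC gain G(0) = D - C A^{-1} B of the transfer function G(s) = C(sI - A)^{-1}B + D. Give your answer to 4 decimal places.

1.0667

G(0) = C(-A)^{-1}B + D = -C A^{-1} B + D.
det A = -90, so A^{-1} = (1/-90)·adj(A) = [[-1/6, 1/6, 1/6], [-1/10, -13/30, -7/30], [1/10, 1/10, -1/10]]
A^{-1} B = [0, -11/15, 2/5]^T
C A^{-1} B = -16/15
G(0) = D - C A^{-1} B = 0 - (-16/15) = 16/15 ≈ 1.0667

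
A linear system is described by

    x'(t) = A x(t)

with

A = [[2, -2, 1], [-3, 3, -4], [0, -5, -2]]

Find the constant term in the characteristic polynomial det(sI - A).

Expand det(sI - A) for the 3×3 matrix.
p(s) = s^3 - 3s^2 - 30s + 25.
(Check: constant term = det(-A) = (-1)^3 det A = 25; coefficient of s^2 = -tr A = -3.)
The constant term is 25.

25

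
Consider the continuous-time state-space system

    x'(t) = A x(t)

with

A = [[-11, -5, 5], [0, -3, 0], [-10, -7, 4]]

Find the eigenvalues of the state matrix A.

det(sI - A) = s^3 - (tr A)s^2 + (M11 + M22 + M33)s - det A, where Mii is the 2×2 principal minor of A obtained by deleting row i and column i.
tr A = (-11) + (-3) + 4 = -10; M11 = (-3)·4 - 0·(-7) = -12 - 0 = -12; M22 = (-11)·4 - 5·(-10) = -44 - (-50) = 6; M33 = (-11)·(-3) - (-5)·0 = 33 - 0 = 33; sum of minors = 27.
det A = (-11)·((-3)·4 - 0·(-7)) - (-5)·(0·4 - 0·(-10)) + 5·(0·(-7) - (-3)·(-10)) = (-11)·(-12) - (-5)·0 + 5·(-30) = -18.
So p(s) = det(sI - A) = s^3 + 10s^2 + 27s + 18.
Rational-root test: any integer root divides 18. Testing small divisors, s = -1 works: p(-1) = -1 + 10 + (-27) + 18 = 0, so (s + 1) is a factor.
Dividing, p(s) = (s + 1)(s^2 + 9s + 18).
Factor s^2 + 9s + 18: two numbers with sum -9 and product 18 are -3 and -6, so s^2 + 9s + 18 = (s + 3)(s + 6).
Hence p(s) = (s + 1) (s + 3) (s + 6), with roots -6, -3, -1.
All eigenvalues have negative real part, so the system is asymptotically stable.

-6, -3, -1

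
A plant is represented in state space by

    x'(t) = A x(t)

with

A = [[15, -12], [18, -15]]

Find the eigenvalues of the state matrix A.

-3, 3

det(sI - A) = s^2 - (tr A)s + det A, with tr A = 15 + (-15) = 0 and det A = 15·(-15) - (-12)·18 = -225 - (-216) = -9.
So p(s) = det(sI - A) = s^2 - 9.
Factor s^2 - 9: two numbers with sum 0 and product -9 are 3 and -3, so s^2 - 9 = (s - 3)(s + 3).
Hence p(s) = (s - 3) (s + 3), with roots -3, 3.
At least one eigenvalue has non-negative real part, so the system is not asymptotically stable.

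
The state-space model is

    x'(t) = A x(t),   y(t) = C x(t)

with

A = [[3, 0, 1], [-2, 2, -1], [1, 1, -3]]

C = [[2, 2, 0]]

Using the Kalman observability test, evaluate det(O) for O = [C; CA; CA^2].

-8

CA = [[2, 4, 0]]
CA^2 = [[-2, 8, -2]]
Observability matrix O = [C; CA; CA^2] = [[2, 2, 0], [2, 4, 0], [-2, 8, -2]]
Expanding along the first row, det(O) = 2·(4·(-2) - 0·8) - 2·(2·(-2) - 0·(-2)) + 0·(2·8 - 4·(-2)) = 2·(-8) - 2·(-4) + 0·24 = -8
Since det(O) ≠ 0, rank(O) = 3 and the system is completely observable.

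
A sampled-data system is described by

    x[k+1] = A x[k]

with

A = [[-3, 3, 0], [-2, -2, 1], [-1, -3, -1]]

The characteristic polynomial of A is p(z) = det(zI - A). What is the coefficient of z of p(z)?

Expand det(zI - A) for the 3×3 matrix.
p(z) = z^3 + 6z^2 + 20z + 24.
(Check: constant term = det(-A) = (-1)^3 det A = 24; coefficient of z^2 = -tr A = 6.)
The coefficient of z is 20.

20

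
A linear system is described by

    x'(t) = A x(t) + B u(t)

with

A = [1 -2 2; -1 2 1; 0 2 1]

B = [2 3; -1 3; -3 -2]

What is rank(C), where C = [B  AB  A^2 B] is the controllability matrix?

AB = [[-2, -7], [-7, 1], [-5, 4]]
A^2B = [[2, -1], [-17, 13], [-19, 6]]
Controllability matrix C = [B  AB  A^2B] = [[2, 3, -2, -7, 2, -1], [-1, 3, -7, 1, -17, 13], [-3, -2, -5, 4, -19, 6]]
Take the 3×3 submatrix of C formed by columns 1, 2, 3: [[2, 3, -2], [-1, 3, -7], [-3, -2, -5]]. Its determinant is 2·(3·(-5) - (-7)·(-2)) - 3·((-1)·(-5) - (-7)·(-3)) + (-2)·((-1)·(-2) - 3·(-3)) = 2·(-29) - 3·(-16) + (-2)·11 = -32 ≠ 0.
So rank(C) ≥ 3; since C has 3 rows, rank(C) = 3.
rank(C) = 3 = n, so the pair (A, B) is completely controllable.

3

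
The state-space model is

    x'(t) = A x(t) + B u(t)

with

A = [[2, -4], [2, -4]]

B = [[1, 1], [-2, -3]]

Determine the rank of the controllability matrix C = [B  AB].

2

AB = [[10, 14], [10, 14]]
Controllability matrix C = [B  AB] = [[1, 1, 10, 14], [-2, -3, 10, 14]]
Take the 2×2 submatrix of C formed by columns 1, 2: [[1, 1], [-2, -3]]. Its determinant is 1·(-3) - 1·(-2) = -3 - (-2) = -1 ≠ 0.
So rank(C) ≥ 2; since C has 2 rows, rank(C) = 2.
rank(C) = 2 = n, so the pair (A, B) is completely controllable.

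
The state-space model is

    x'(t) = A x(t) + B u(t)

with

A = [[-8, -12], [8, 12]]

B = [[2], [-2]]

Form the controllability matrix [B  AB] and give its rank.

AB = [[8], [-8]]
Controllability matrix C = [B  AB] = [[2, 8], [-2, -8]]
Every column of C is a scalar multiple of column 1 = [2, -2] (multipliers 1, 4), so the columns span a one-dimensional space.
C ≠ 0, hence rank(C) = 1.
rank(C) = 1 < n = 2, so the pair (A, B) is not completely controllable.

1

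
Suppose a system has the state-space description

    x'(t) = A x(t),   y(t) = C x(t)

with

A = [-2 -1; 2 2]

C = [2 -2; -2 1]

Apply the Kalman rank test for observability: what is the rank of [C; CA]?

CA = [[-8, -6], [6, 4]]
Observability matrix O = [C; CA] = [[2, -2], [-2, 1], [-8, -6], [6, 4]]
Take the 2×2 submatrix of O formed by rows 1, 2: [[2, -2], [-2, 1]]. Its determinant is 2·1 - (-2)·(-2) = 2 - 4 = -2 ≠ 0.
So rank(O) ≥ 2; since O has 2 columns, rank(O) = 2.
rank(O) = 2 = n, so the pair (A, C) is completely observable.

2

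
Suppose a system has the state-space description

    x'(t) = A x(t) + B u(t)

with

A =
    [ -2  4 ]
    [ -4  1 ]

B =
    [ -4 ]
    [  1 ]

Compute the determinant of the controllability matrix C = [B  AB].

-80

AB = [[12], [17]]
Controllability matrix C = [B  AB] = [[-4, 12], [1, 17]]
det(C) = (-4)·17 - 12·1 = -68 - 12 = -80
Since det(C) ≠ 0, rank(C) = 2 and the system is completely controllable.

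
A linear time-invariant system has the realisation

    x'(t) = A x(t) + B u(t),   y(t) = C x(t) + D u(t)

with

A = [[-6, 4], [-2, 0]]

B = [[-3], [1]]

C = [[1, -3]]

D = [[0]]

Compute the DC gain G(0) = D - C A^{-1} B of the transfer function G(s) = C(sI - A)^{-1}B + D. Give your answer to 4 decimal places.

G(0) = C(-A)^{-1}B + D = -C A^{-1} B + D.
det A = 8, so A^{-1} = (1/8)·adj(A) = [[0, -1/2], [1/4, -3/4]]
A^{-1} B = [-1/2, -3/2]^T
C A^{-1} B = 4
G(0) = D - C A^{-1} B = 0 - (4) = -4

-4.0000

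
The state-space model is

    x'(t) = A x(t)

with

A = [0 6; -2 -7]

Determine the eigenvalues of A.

det(sI - A) = s^2 - (tr A)s + det A, with tr A = 0 + (-7) = -7 and det A = 0·(-7) - 6·(-2) = 0 - (-12) = 12.
So p(s) = det(sI - A) = s^2 + 7s + 12.
Factor s^2 + 7s + 12: two numbers with sum -7 and product 12 are -3 and -4, so s^2 + 7s + 12 = (s + 3)(s + 4).
Hence p(s) = (s + 3) (s + 4), with roots -4, -3.
All eigenvalues have negative real part, so the system is asymptotically stable.

-4, -3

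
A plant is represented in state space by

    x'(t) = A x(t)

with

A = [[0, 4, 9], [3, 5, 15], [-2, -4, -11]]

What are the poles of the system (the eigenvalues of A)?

det(sI - A) = s^3 - (tr A)s^2 + (M11 + M22 + M33)s - det A, where Mii is the 2×2 principal minor of A obtained by deleting row i and column i.
tr A = 0 + 5 + (-11) = -6; M11 = 5·(-11) - 15·(-4) = -55 - (-60) = 5; M22 = 0·(-11) - 9·(-2) = 0 - (-18) = 18; M33 = 0·5 - 4·3 = 0 - 12 = -12; sum of minors = 11.
det A = 0·(5·(-11) - 15·(-4)) - 4·(3·(-11) - 15·(-2)) + 9·(3·(-4) - 5·(-2)) = 0·5 - 4·(-3) + 9·(-2) = -6.
So p(s) = det(sI - A) = s^3 + 6s^2 + 11s + 6.
Rational-root test: any integer root divides 6. Testing small divisors, s = -1 works: p(-1) = -1 + 6 + (-11) + 6 = 0, so (s + 1) is a factor.
Dividing, p(s) = (s + 1)(s^2 + 5s + 6).
Factor s^2 + 5s + 6: two numbers with sum -5 and product 6 are -2 and -3, so s^2 + 5s + 6 = (s + 2)(s + 3).
Hence p(s) = (s + 1) (s + 2) (s + 3), with roots -3, -2, -1.
All eigenvalues have negative real part, so the system is asymptotically stable.

-3, -2, -1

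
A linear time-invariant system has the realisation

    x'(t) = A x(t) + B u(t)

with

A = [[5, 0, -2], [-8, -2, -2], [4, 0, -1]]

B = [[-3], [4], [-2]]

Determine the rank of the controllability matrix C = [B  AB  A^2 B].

2

AB = [[-11], [20], [-10]]
A^2B = [[-35], [68], [-34]]
Controllability matrix C = [B  AB  A^2B] = [[-3, -11, -35], [4, 20, 68], [-2, -10, -34]]
The rows r1, r2, r3 of C are linearly dependent: r2 + 2·r3 = 0 (check each entry), so rank(C) ≤ 2.
The 2×2 minor from rows 1, 2, columns 1, 2 is (-3)·20 - (-11)·4 = -60 - (-44) = -16 ≠ 0, so rank(C) = 2.
rank(C) = 2 < n = 3, so the pair (A, B) is not completely controllable.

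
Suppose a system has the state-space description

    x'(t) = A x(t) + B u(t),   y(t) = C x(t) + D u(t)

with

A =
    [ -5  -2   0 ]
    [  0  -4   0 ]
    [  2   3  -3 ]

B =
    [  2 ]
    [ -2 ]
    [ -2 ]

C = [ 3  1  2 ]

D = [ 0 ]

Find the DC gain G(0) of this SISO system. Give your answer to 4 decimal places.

G(0) = C(-A)^{-1}B + D = -C A^{-1} B + D.
det A = -60, so A^{-1} = (1/-60)·adj(A) = [[-1/5, 1/10, 0], [0, -1/4, 0], [-2/15, -11/60, -1/3]]
A^{-1} B = [-3/5, 1/2, 23/30]^T
C A^{-1} B = 7/30
G(0) = D - C A^{-1} B = 0 - (7/30) = -7/30 ≈ -0.2333

-0.2333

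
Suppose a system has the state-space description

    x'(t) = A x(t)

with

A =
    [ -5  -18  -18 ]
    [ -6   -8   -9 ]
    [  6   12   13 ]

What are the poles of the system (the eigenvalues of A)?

-5, 1, 4

det(sI - A) = s^3 - (tr A)s^2 + (M11 + M22 + M33)s - det A, where Mii is the 2×2 principal minor of A obtained by deleting row i and column i.
tr A = (-5) + (-8) + 13 = 0; M11 = (-8)·13 - (-9)·12 = -104 - (-108) = 4; M22 = (-5)·13 - (-18)·6 = -65 - (-108) = 43; M33 = (-5)·(-8) - (-18)·(-6) = 40 - 108 = -68; sum of minors = -21.
det A = (-5)·((-8)·13 - (-9)·12) - (-18)·((-6)·13 - (-9)·6) + (-18)·((-6)·12 - (-8)·6) = (-5)·4 - (-18)·(-24) + (-18)·(-24) = -20.
So p(s) = det(sI - A) = s^3 - 21s + 20.
Rational-root test: any integer root divides 20. Testing small divisors, s = 1 works: p(1) = 1 + 0 + (-21) + 20 = 0, so (s - 1) is a factor.
Dividing, p(s) = (s - 1)(s^2 + s - 20).
Factor s^2 + s - 20: two numbers with sum -1 and product -20 are 4 and -5, so s^2 + s - 20 = (s - 4)(s + 5).
Hence p(s) = (s - 4) (s - 1) (s + 5), with roots -5, 1, 4.
At least one eigenvalue has non-negative real part, so the system is not asymptotically stable.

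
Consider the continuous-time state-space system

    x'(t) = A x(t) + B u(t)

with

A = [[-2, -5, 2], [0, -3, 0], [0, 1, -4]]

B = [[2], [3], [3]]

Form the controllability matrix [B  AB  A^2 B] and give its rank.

2

AB = [[-13], [-9], [-9]]
A^2B = [[53], [27], [27]]
Controllability matrix C = [B  AB  A^2B] = [[2, -13, 53], [3, -9, 27], [3, -9, 27]]
The rows r1, r2, r3 of C are linearly dependent: -r2 + r3 = 0 (check each entry), so rank(C) ≤ 2.
The 2×2 minor from rows 1, 2, columns 1, 2 is 2·(-9) - (-13)·3 = -18 - (-39) = 21 ≠ 0, so rank(C) = 2.
rank(C) = 2 < n = 3, so the pair (A, B) is not completely controllable.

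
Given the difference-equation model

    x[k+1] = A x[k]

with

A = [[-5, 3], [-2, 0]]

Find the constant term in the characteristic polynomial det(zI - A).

6

For a 2×2 matrix, det(zI - A) = z^2 - (tr A)z + det A.
tr A = -5, det A = 6.
So p(z) = z^2 + 5z + 6.
The constant term is 6.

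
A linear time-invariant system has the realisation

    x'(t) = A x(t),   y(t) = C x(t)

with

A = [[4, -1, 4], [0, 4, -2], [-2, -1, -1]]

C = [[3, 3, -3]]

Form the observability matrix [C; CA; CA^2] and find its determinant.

CA = [[18, 12, 9]]
CA^2 = [[54, 21, 39]]
Observability matrix O = [C; CA; CA^2] = [[3, 3, -3], [18, 12, 9], [54, 21, 39]]
Expanding along the first row, det(O) = 3·(12·39 - 9·21) - 3·(18·39 - 9·54) + (-3)·(18·21 - 12·54) = 3·279 - 3·216 + (-3)·(-270) = 999
Since det(O) ≠ 0, rank(O) = 3 and the system is completely observable.

999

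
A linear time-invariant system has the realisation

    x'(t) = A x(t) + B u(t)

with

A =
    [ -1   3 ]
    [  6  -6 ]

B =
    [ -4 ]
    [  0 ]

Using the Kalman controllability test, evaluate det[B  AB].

AB = [[4], [-24]]
Controllability matrix C = [B  AB] = [[-4, 4], [0, -24]]
det(C) = (-4)·(-24) - 4·0 = 96 - 0 = 96
Since det(C) ≠ 0, rank(C) = 2 and the system is completely controllable.

96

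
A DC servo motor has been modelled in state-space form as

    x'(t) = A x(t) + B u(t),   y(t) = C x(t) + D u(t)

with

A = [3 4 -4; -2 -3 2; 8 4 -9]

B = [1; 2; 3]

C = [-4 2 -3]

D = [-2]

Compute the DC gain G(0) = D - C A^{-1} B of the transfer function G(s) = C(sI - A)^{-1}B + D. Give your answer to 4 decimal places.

G(0) = C(-A)^{-1}B + D = -C A^{-1} B + D.
det A = -15, so A^{-1} = (1/-15)·adj(A) = [[-19/15, -4/3, 4/15], [2/15, -1/3, -2/15], [-16/15, -4/3, 1/15]]
A^{-1} B = [-47/15, -14/15, -53/15]^T
C A^{-1} B = 319/15
G(0) = D - C A^{-1} B = -2 - (319/15) = -349/15 ≈ -23.2667

-23.2667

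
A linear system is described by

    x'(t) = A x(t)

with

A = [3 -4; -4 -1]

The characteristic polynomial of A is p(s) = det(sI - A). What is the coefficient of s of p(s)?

-2

For a 2×2 matrix, det(sI - A) = s^2 - (tr A)s + det A.
tr A = 2, det A = -19.
So p(s) = s^2 - 2s - 19.
The coefficient of s is -2.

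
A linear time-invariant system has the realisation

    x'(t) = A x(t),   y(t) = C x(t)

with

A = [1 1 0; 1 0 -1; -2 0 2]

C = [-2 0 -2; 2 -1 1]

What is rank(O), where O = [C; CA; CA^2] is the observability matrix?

CA = [[2, -2, -4], [-1, 2, 3]]
CA^2 = [[8, 2, -6], [-5, -1, 4]]
Observability matrix O = [C; CA; CA^2] = [[-2, 0, -2], [2, -1, 1], [2, -2, -4], [-1, 2, 3], [8, 2, -6], [-5, -1, 4]]
Take the 3×3 submatrix of O formed by rows 1, 2, 3: [[-2, 0, -2], [2, -1, 1], [2, -2, -4]]. Its determinant is (-2)·((-1)·(-4) - 1·(-2)) - 0·(2·(-4) - 1·2) + (-2)·(2·(-2) - (-1)·2) = (-2)·6 - 0·(-10) + (-2)·(-2) = -8 ≠ 0.
So rank(O) ≥ 3; since O has 3 columns, rank(O) = 3.
rank(O) = 3 = n, so the pair (A, C) is completely observable.

3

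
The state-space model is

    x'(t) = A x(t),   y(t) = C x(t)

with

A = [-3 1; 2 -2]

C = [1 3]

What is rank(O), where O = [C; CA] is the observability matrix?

2

CA = [[3, -5]]
Observability matrix O = [C; CA] = [[1, 3], [3, -5]]
det(O) = 1·(-5) - 3·3 = -5 - 9 = -14 ≠ 0, so rank(O) = 2.
rank(O) = 2 = n, so the pair (A, C) is completely observable.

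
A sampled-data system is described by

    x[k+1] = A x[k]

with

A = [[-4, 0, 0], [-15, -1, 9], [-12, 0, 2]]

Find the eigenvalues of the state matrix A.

det(zI - A) = z^3 - (tr A)z^2 + (M11 + M22 + M33)z - det A, where Mii is the 2×2 principal minor of A obtained by deleting row i and column i.
tr A = (-4) + (-1) + 2 = -3; M11 = (-1)·2 - 9·0 = -2 - 0 = -2; M22 = (-4)·2 - 0·(-12) = -8 - 0 = -8; M33 = (-4)·(-1) - 0·(-15) = 4 - 0 = 4; sum of minors = -6.
det A = (-4)·((-1)·2 - 9·0) - 0·((-15)·2 - 9·(-12)) + 0·((-15)·0 - (-1)·(-12)) = (-4)·(-2) - 0·78 + 0·(-12) = 8.
So p(z) = det(zI - A) = z^3 + 3z^2 - 6z - 8.
Rational-root test: any integer root divides -8. Testing small divisors, z = -1 works: p(-1) = -1 + 3 + 6 + (-8) = 0, so (z + 1) is a factor.
Dividing, p(z) = (z + 1)(z^2 + 2z - 8).
Factor z^2 + 2z - 8: two numbers with sum -2 and product -8 are 2 and -4, so z^2 + 2z - 8 = (z - 2)(z + 4).
Hence p(z) = (z - 2) (z + 1) (z + 4), with roots -4, -1, 2.

-4, -1, 2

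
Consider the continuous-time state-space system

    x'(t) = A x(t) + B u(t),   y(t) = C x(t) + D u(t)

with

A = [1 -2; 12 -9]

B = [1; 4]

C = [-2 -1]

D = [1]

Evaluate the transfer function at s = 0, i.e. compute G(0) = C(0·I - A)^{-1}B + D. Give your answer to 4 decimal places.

G(0) = C(-A)^{-1}B + D = -C A^{-1} B + D.
det A = 15, so A^{-1} = (1/15)·adj(A) = [[-3/5, 2/15], [-4/5, 1/15]]
A^{-1} B = [-1/15, -8/15]^T
C A^{-1} B = 2/3
G(0) = D - C A^{-1} B = 1 - (2/3) = 1/3 ≈ 0.3333

0.3333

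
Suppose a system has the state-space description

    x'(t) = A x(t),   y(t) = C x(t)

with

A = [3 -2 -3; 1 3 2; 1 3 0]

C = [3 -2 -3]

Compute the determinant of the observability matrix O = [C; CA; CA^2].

814

CA = [[4, -21, -13]]
CA^2 = [[-22, -110, -54]]
Observability matrix O = [C; CA; CA^2] = [[3, -2, -3], [4, -21, -13], [-22, -110, -54]]
Expanding along the first row, det(O) = 3·((-21)·(-54) - (-13)·(-110)) - (-2)·(4·(-54) - (-13)·(-22)) + (-3)·(4·(-110) - (-21)·(-22)) = 3·(-296) - (-2)·(-502) + (-3)·(-902) = 814
Since det(O) ≠ 0, rank(O) = 3 and the system is completely observable.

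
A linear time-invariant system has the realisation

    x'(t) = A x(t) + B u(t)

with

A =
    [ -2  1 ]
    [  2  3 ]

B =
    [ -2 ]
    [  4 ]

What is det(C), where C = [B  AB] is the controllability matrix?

-48

AB = [[8], [8]]
Controllability matrix C = [B  AB] = [[-2, 8], [4, 8]]
det(C) = (-2)·8 - 8·4 = -16 - 32 = -48
Since det(C) ≠ 0, rank(C) = 2 and the system is completely controllable.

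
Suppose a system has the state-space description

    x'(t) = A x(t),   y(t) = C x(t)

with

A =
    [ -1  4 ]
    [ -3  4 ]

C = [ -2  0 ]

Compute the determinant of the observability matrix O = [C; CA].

CA = [[2, -8]]
Observability matrix O = [C; CA] = [[-2, 0], [2, -8]]
det(O) = (-2)·(-8) - 0·2 = 16 - 0 = 16
Since det(O) ≠ 0, rank(O) = 2 and the system is completely observable.

16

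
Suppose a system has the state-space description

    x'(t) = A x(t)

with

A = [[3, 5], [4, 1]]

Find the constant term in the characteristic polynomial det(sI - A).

For a 2×2 matrix, det(sI - A) = s^2 - (tr A)s + det A.
tr A = 4, det A = -17.
So p(s) = s^2 - 4s - 17.
The constant term is -17.

-17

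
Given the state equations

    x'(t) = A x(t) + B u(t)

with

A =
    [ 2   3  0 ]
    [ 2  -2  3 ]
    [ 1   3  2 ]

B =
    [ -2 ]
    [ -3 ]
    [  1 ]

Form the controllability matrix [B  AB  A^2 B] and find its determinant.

AB = [[-13], [5], [-9]]
A^2B = [[-11], [-63], [-16]]
Controllability matrix C = [B  AB  A^2B] = [[-2, -13, -11], [-3, 5, -63], [1, -9, -16]]
Expanding along the first row, det(C) = (-2)·(5·(-16) - (-63)·(-9)) - (-13)·((-3)·(-16) - (-63)·1) + (-11)·((-3)·(-9) - 5·1) = (-2)·(-647) - (-13)·111 + (-11)·22 = 2495
Since det(C) ≠ 0, rank(C) = 3 and the system is completely controllable.

2495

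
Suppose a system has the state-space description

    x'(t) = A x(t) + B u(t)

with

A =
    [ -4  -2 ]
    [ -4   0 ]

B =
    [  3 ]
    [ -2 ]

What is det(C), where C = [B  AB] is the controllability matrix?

-52

AB = [[-8], [-12]]
Controllability matrix C = [B  AB] = [[3, -8], [-2, -12]]
det(C) = 3·(-12) - (-8)·(-2) = -36 - 16 = -52
Since det(C) ≠ 0, rank(C) = 2 and the system is completely controllable.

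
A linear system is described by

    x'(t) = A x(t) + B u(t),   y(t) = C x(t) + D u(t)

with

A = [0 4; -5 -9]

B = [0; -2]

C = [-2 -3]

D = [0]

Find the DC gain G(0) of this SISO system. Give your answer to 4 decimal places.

0.8000

G(0) = C(-A)^{-1}B + D = -C A^{-1} B + D.
det A = 20, so A^{-1} = (1/20)·adj(A) = [[-9/20, -1/5], [1/4, 0]]
A^{-1} B = [2/5, 0]^T
C A^{-1} B = -4/5
G(0) = D - C A^{-1} B = 0 - (-4/5) = 4/5 ≈ 0.8000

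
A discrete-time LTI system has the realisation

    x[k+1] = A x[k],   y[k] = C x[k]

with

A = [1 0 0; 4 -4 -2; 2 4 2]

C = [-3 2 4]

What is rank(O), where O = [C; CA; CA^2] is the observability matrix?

3

CA = [[13, 8, 4]]
CA^2 = [[53, -16, -8]]
Observability matrix O = [C; CA; CA^2] = [[-3, 2, 4], [13, 8, 4], [53, -16, -8]]
det(O) = (-3)·(8·(-8) - 4·(-16)) - 2·(13·(-8) - 4·53) + 4·(13·(-16) - 8·53) = (-3)·0 - 2·(-316) + 4·(-632) = -1896 ≠ 0, so rank(O) = 3.
rank(O) = 3 = n, so the pair (A, C) is completely observable.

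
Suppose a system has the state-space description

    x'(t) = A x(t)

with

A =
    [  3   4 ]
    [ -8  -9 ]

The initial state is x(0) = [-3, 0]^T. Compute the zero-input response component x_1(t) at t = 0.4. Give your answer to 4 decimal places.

-3.6159

det(sI - A) = s^2 - (tr A)s + det A, with tr A = 3 + (-9) = -6 and det A = 3·(-9) - 4·(-8) = -27 - (-32) = 5.
So p(s) = det(sI - A) = s^2 + 6s + 5.
Factor s^2 + 6s + 5: two numbers with sum -6 and product 5 are -1 and -5, so s^2 + 6s + 5 = (s + 1)(s + 5).
Hence p(s) = (s + 1) (s + 5), with roots -5, -1.
The eigenvalues -5, -1 are distinct and real, so A is diagonalisable and x(t) = e^{At} x(0) = V diag(e^{λ_i t}) V^{-1} x(0), where the columns of V are the eigenvectors.
λ = -5: A - (-5)I = [[8, 4], [-8, -4]]. Row 1 gives 8·v1 + 4·v2 = 0, so take v_1 = [-1, 2]^T.
λ = -1: A - (-1)I = [[4, 4], [-8, -8]]. Row 1 gives 4·v1 + 4·v2 = 0, so take v_2 = [1, -1]^T.
V = [v_1 v_2] = [[-1, 1], [2, -1]] has det V = -1, so V^{-1} = adj(V)/det V = [[1, 1], [2, 1]].
Modal coordinates z(0) = V^{-1} x(0): 1·(-3) + 1·0 = -3; 2·(-3) + 1·0 = -6; so z(0) = [-3, -6]^T.
x_1(t) = Σ_i (v_i)_1 · z_i(0) · e^{λ_i t} (row 1 of V times the modal terms).
x_1(0.4) = (-1)·(-3)·e^{-5·0.4} + 1·(-6)·e^{-1·0.4} = 3·0.135335 + (-6)·0.670320 = -3.6159.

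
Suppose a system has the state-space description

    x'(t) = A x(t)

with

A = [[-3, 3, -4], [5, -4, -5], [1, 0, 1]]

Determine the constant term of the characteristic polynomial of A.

34

Expand det(sI - A) for the 3×3 matrix.
p(s) = s^3 + 6s^2 - 6s + 34.
(Check: constant term = det(-A) = (-1)^3 det A = 34; coefficient of s^2 = -tr A = 6.)
The constant term is 34.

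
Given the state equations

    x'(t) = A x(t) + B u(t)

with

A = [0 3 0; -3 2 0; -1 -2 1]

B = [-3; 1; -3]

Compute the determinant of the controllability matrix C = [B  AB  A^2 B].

1800

AB = [[3], [11], [-2]]
A^2B = [[33], [13], [-27]]
Controllability matrix C = [B  AB  A^2B] = [[-3, 3, 33], [1, 11, 13], [-3, -2, -27]]
Expanding along the first row, det(C) = (-3)·(11·(-27) - 13·(-2)) - 3·(1·(-27) - 13·(-3)) + 33·(1·(-2) - 11·(-3)) = (-3)·(-271) - 3·12 + 33·31 = 1800
Since det(C) ≠ 0, rank(C) = 3 and the system is completely controllable.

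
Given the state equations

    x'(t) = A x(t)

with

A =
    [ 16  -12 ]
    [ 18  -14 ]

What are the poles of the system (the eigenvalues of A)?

-2, 4

det(sI - A) = s^2 - (tr A)s + det A, with tr A = 16 + (-14) = 2 and det A = 16·(-14) - (-12)·18 = -224 - (-216) = -8.
So p(s) = det(sI - A) = s^2 - 2s - 8.
Factor s^2 - 2s - 8: two numbers with sum 2 and product -8 are 4 and -2, so s^2 - 2s - 8 = (s - 4)(s + 2).
Hence p(s) = (s - 4) (s + 2), with roots -2, 4.
At least one eigenvalue has non-negative real part, so the system is not asymptotically stable.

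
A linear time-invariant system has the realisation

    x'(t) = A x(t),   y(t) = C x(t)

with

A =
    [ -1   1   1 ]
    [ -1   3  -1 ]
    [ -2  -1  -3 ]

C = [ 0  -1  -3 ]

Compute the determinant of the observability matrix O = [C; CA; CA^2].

CA = [[7, 0, 10]]
CA^2 = [[-27, -3, -23]]
Observability matrix O = [C; CA; CA^2] = [[0, -1, -3], [7, 0, 10], [-27, -3, -23]]
Expanding along the first row, det(O) = 0·(0·(-23) - 10·(-3)) - (-1)·(7·(-23) - 10·(-27)) + (-3)·(7·(-3) - 0·(-27)) = 0·30 - (-1)·109 + (-3)·(-21) = 172
Since det(O) ≠ 0, rank(O) = 3 and the system is completely observable.

172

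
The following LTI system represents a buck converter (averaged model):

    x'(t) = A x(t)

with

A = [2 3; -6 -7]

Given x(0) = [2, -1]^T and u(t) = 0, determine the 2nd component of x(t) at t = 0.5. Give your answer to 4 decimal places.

det(sI - A) = s^2 - (tr A)s + det A, with tr A = 2 + (-7) = -5 and det A = 2·(-7) - 3·(-6) = -14 - (-18) = 4.
So p(s) = det(sI - A) = s^2 + 5s + 4.
Factor s^2 + 5s + 4: two numbers with sum -5 and product 4 are -1 and -4, so s^2 + 5s + 4 = (s + 1)(s + 4).
Hence p(s) = (s + 1) (s + 4), with roots -4, -1.
The eigenvalues -4, -1 are distinct and real, so A is diagonalisable and x(t) = e^{At} x(0) = V diag(e^{λ_i t}) V^{-1} x(0), where the columns of V are the eigenvectors.
λ = -4: A - (-4)I = [[6, 3], [-6, -3]]. Row 1 gives 6·v1 + 3·v2 = 0, so take v_1 = [1, -2]^T.
λ = -1: A - (-1)I = [[3, 3], [-6, -6]]. Row 1 gives 3·v1 + 3·v2 = 0, so take v_2 = [1, -1]^T.
V = [v_1 v_2] = [[1, 1], [-2, -1]] has det V = 1, so V^{-1} = adj(V)/det V = [[-1, -1], [2, 1]].
Modal coordinates z(0) = V^{-1} x(0): (-1)·2 + (-1)·(-1) = -1; 2·2 + 1·(-1) = 3; so z(0) = [-1, 3]^T.
x_2(t) = Σ_i (v_i)_2 · z_i(0) · e^{λ_i t} (row 2 of V times the modal terms).
x_2(0.5) = (-2)·(-1)·e^{-4·0.5} + (-1)·3·e^{-1·0.5} = 2·0.135335 + (-3)·0.606531 = -1.5489.

-1.5489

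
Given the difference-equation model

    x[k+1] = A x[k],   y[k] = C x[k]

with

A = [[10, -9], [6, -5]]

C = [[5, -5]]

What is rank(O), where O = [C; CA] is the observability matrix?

1

CA = [[20, -20]]
Observability matrix O = [C; CA] = [[5, -5], [20, -20]]
Every row of O is a scalar multiple of row 1 = [5, -5] (multipliers 1, 4), so the rows span a one-dimensional space.
O ≠ 0, hence rank(O) = 1.
rank(O) = 1 < n = 2, so the pair (A, C) is not completely observable.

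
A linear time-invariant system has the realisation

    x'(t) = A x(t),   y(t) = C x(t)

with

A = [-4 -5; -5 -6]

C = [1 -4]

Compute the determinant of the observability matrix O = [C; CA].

83

CA = [[16, 19]]
Observability matrix O = [C; CA] = [[1, -4], [16, 19]]
det(O) = 1·19 - (-4)·16 = 19 - (-64) = 83
Since det(O) ≠ 0, rank(O) = 2 and the system is completely observable.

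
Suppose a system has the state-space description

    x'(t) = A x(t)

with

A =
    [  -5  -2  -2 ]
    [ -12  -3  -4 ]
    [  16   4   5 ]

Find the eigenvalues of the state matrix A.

det(sI - A) = s^3 - (tr A)s^2 + (M11 + M22 + M33)s - det A, where Mii is the 2×2 principal minor of A obtained by deleting row i and column i.
tr A = (-5) + (-3) + 5 = -3; M11 = (-3)·5 - (-4)·4 = -15 - (-16) = 1; M22 = (-5)·5 - (-2)·16 = -25 - (-32) = 7; M33 = (-5)·(-3) - (-2)·(-12) = 15 - 24 = -9; sum of minors = -1.
det A = (-5)·((-3)·5 - (-4)·4) - (-2)·((-12)·5 - (-4)·16) + (-2)·((-12)·4 - (-3)·16) = (-5)·1 - (-2)·4 + (-2)·0 = 3.
So p(s) = det(sI - A) = s^3 + 3s^2 - s - 3.
Rational-root test: any integer root divides -3. Testing small divisors, s = -1 works: p(-1) = -1 + 3 + 1 + (-3) = 0, so (s + 1) is a factor.
Dividing, p(s) = (s + 1)(s^2 + 2s - 3).
Factor s^2 + 2s - 3: two numbers with sum -2 and product -3 are 1 and -3, so s^2 + 2s - 3 = (s - 1)(s + 3).
Hence p(s) = (s - 1) (s + 1) (s + 3), with roots -3, -1, 1.
At least one eigenvalue has non-negative real part, so the system is not asymptotically stable.

-3, -1, 1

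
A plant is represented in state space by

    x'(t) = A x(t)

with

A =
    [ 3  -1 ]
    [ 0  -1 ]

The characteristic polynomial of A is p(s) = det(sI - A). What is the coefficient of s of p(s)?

For a 2×2 matrix, det(sI - A) = s^2 - (tr A)s + det A.
tr A = 2, det A = -3.
So p(s) = s^2 - 2s - 3.
The coefficient of s is -2.

-2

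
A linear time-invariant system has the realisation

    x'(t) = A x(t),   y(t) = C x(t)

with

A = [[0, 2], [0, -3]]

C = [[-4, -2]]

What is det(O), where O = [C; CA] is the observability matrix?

8

CA = [[0, -2]]
Observability matrix O = [C; CA] = [[-4, -2], [0, -2]]
det(O) = (-4)·(-2) - (-2)·0 = 8 - 0 = 8
Since det(O) ≠ 0, rank(O) = 2 and the system is completely observable.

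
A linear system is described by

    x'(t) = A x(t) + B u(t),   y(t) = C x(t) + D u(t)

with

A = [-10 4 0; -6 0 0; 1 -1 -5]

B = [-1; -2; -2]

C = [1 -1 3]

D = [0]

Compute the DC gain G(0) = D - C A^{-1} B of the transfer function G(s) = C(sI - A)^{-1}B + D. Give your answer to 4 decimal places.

-0.8000

G(0) = C(-A)^{-1}B + D = -C A^{-1} B + D.
det A = -120, so A^{-1} = (1/-120)·adj(A) = [[0, -1/6, 0], [1/4, -5/12, 0], [-1/20, 1/20, -1/5]]
A^{-1} B = [1/3, 7/12, 7/20]^T
C A^{-1} B = 4/5
G(0) = D - C A^{-1} B = 0 - (4/5) = -4/5 ≈ -0.8000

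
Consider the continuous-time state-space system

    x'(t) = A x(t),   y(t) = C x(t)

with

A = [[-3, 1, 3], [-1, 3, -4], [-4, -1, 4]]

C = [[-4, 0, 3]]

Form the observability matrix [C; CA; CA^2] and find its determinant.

931

CA = [[0, -7, 0]]
CA^2 = [[7, -21, 28]]
Observability matrix O = [C; CA; CA^2] = [[-4, 0, 3], [0, -7, 0], [7, -21, 28]]
Expanding along the first row, det(O) = (-4)·((-7)·28 - 0·(-21)) - 0·(0·28 - 0·7) + 3·(0·(-21) - (-7)·7) = (-4)·(-196) - 0·0 + 3·49 = 931
Since det(O) ≠ 0, rank(O) = 3 and the system is completely observable.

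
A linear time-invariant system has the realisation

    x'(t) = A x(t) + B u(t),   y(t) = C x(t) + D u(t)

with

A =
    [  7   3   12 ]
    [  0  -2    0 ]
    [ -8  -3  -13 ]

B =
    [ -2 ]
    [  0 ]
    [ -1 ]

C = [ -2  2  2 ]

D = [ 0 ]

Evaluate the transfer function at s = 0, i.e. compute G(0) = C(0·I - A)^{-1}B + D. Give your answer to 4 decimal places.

G(0) = C(-A)^{-1}B + D = -C A^{-1} B + D.
det A = -10, so A^{-1} = (1/-10)·adj(A) = [[-13/5, -3/10, -12/5], [0, -1/2, 0], [8/5, 3/10, 7/5]]
A^{-1} B = [38/5, 0, -23/5]^T
C A^{-1} B = -122/5
G(0) = D - C A^{-1} B = 0 - (-122/5) = 122/5 ≈ 24.4000

24.4000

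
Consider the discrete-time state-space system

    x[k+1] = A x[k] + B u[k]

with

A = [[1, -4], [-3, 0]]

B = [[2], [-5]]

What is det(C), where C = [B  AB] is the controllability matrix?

98

AB = [[22], [-6]]
Controllability matrix C = [B  AB] = [[2, 22], [-5, -6]]
det(C) = 2·(-6) - 22·(-5) = -12 - (-110) = 98
Since det(C) ≠ 0, rank(C) = 2 and the system is completely controllable.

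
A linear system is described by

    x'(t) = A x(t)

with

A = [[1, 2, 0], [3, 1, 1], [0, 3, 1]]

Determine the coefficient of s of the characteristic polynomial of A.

Expand det(sI - A) for the 3×3 matrix.
p(s) = s^3 - 3s^2 - 6s + 8.
(Check: constant term = det(-A) = (-1)^3 det A = 8; coefficient of s^2 = -tr A = -3.)
The coefficient of s is -6.

-6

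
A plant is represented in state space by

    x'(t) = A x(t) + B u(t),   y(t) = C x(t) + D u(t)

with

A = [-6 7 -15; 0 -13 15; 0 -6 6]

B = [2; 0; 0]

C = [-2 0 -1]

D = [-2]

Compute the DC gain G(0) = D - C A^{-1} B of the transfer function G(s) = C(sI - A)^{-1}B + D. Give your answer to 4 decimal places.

G(0) = C(-A)^{-1}B + D = -C A^{-1} B + D.
det A = -72, so A^{-1} = (1/-72)·adj(A) = [[-1/6, -2/3, 5/4], [0, 1/2, -5/4], [0, 1/2, -13/12]]
A^{-1} B = [-1/3, 0, 0]^T
C A^{-1} B = 2/3
G(0) = D - C A^{-1} B = -2 - (2/3) = -8/3 ≈ -2.6667

-2.6667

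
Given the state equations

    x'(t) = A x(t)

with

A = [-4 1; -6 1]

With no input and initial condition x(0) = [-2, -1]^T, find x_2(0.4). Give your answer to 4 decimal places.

1.5396

det(sI - A) = s^2 - (tr A)s + det A, with tr A = (-4) + 1 = -3 and det A = (-4)·1 - 1·(-6) = -4 - (-6) = 2.
So p(s) = det(sI - A) = s^2 + 3s + 2.
Factor s^2 + 3s + 2: two numbers with sum -3 and product 2 are -1 and -2, so s^2 + 3s + 2 = (s + 1)(s + 2).
Hence p(s) = (s + 1) (s + 2), with roots -2, -1.
The eigenvalues -2, -1 are distinct and real, so A is diagonalisable and x(t) = e^{At} x(0) = V diag(e^{λ_i t}) V^{-1} x(0), where the columns of V are the eigenvectors.
λ = -2: A - (-2)I = [[-2, 1], [-6, 3]]. Row 1 gives (-2)·v1 + 1·v2 = 0, so take v_1 = [1, 2]^T.
λ = -1: A - (-1)I = [[-3, 1], [-6, 2]]. Row 1 gives (-3)·v1 + 1·v2 = 0, so take v_2 = [-1, -3]^T.
V = [v_1 v_2] = [[1, -1], [2, -3]] has det V = -1, so V^{-1} = adj(V)/det V = [[3, -1], [2, -1]].
Modal coordinates z(0) = V^{-1} x(0): 3·(-2) + (-1)·(-1) = -5; 2·(-2) + (-1)·(-1) = -3; so z(0) = [-5, -3]^T.
x_2(t) = Σ_i (v_i)_2 · z_i(0) · e^{λ_i t} (row 2 of V times the modal terms).
x_2(0.4) = 2·(-5)·e^{-2·0.4} + (-3)·(-3)·e^{-1·0.4} = (-10)·0.449329 + 9·0.670320 = 1.5396.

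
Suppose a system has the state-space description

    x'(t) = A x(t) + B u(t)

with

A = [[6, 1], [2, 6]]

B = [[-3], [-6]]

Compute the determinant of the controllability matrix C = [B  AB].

-18

AB = [[-24], [-42]]
Controllability matrix C = [B  AB] = [[-3, -24], [-6, -42]]
det(C) = (-3)·(-42) - (-24)·(-6) = 126 - 144 = -18
Since det(C) ≠ 0, rank(C) = 2 and the system is completely controllable.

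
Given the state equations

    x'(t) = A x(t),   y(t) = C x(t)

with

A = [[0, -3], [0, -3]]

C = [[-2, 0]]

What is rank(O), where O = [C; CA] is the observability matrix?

2

CA = [[0, 6]]
Observability matrix O = [C; CA] = [[-2, 0], [0, 6]]
det(O) = (-2)·6 - 0·0 = -12 - 0 = -12 ≠ 0, so rank(O) = 2.
rank(O) = 2 = n, so the pair (A, C) is completely observable.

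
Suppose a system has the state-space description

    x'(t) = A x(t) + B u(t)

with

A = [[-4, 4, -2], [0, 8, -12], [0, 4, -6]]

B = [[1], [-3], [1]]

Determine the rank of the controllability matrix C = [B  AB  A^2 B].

2

AB = [[-18], [-36], [-18]]
A^2B = [[-36], [-72], [-36]]
Controllability matrix C = [B  AB  A^2B] = [[1, -18, -36], [-3, -36, -72], [1, -18, -36]]
The rows r1, r2, r3 of C are linearly dependent: -r1 + r3 = 0 (check each entry), so rank(C) ≤ 2.
The 2×2 minor from rows 1, 2, columns 1, 2 is 1·(-36) - (-18)·(-3) = -36 - 54 = -90 ≠ 0, so rank(C) = 2.
rank(C) = 2 < n = 3, so the pair (A, B) is not completely controllable.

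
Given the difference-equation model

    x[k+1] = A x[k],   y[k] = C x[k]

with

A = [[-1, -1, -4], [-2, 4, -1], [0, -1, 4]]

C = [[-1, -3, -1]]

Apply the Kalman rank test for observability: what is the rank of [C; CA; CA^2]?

CA = [[7, -10, 3]]
CA^2 = [[13, -50, -6]]
Observability matrix O = [C; CA; CA^2] = [[-1, -3, -1], [7, -10, 3], [13, -50, -6]]
det(O) = (-1)·((-10)·(-6) - 3·(-50)) - (-3)·(7·(-6) - 3·13) + (-1)·(7·(-50) - (-10)·13) = (-1)·210 - (-3)·(-81) + (-1)·(-220) = -233 ≠ 0, so rank(O) = 3.
rank(O) = 3 = n, so the pair (A, C) is completely observable.

3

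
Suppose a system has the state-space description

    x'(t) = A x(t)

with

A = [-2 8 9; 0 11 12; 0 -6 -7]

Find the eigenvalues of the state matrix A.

-2, -1, 5

det(sI - A) = s^3 - (tr A)s^2 + (M11 + M22 + M33)s - det A, where Mii is the 2×2 principal minor of A obtained by deleting row i and column i.
tr A = (-2) + 11 + (-7) = 2; M11 = 11·(-7) - 12·(-6) = -77 - (-72) = -5; M22 = (-2)·(-7) - 9·0 = 14 - 0 = 14; M33 = (-2)·11 - 8·0 = -22 - 0 = -22; sum of minors = -13.
det A = (-2)·(11·(-7) - 12·(-6)) - 8·(0·(-7) - 12·0) + 9·(0·(-6) - 11·0) = (-2)·(-5) - 8·0 + 9·0 = 10.
So p(s) = det(sI - A) = s^3 - 2s^2 - 13s - 10.
Rational-root test: any integer root divides -10. Testing small divisors, s = -1 works: p(-1) = -1 + (-2) + 13 + (-10) = 0, so (s + 1) is a factor.
Dividing, p(s) = (s + 1)(s^2 - 3s - 10).
Factor s^2 - 3s - 10: two numbers with sum 3 and product -10 are 5 and -2, so s^2 - 3s - 10 = (s - 5)(s + 2).
Hence p(s) = (s - 5) (s + 1) (s + 2), with roots -2, -1, 5.
At least one eigenvalue has non-negative real part, so the system is not asymptotically stable.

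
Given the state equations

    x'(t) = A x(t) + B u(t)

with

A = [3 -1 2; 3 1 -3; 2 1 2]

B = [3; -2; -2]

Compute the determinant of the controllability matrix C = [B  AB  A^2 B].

AB = [[7], [13], [0]]
A^2B = [[8], [34], [27]]
Controllability matrix C = [B  AB  A^2B] = [[3, 7, 8], [-2, 13, 34], [-2, 0, 27]]
Expanding along the first row, det(C) = 3·(13·27 - 34·0) - 7·((-2)·27 - 34·(-2)) + 8·((-2)·0 - 13·(-2)) = 3·351 - 7·14 + 8·26 = 1163
Since det(C) ≠ 0, rank(C) = 3 and the system is completely controllable.

1163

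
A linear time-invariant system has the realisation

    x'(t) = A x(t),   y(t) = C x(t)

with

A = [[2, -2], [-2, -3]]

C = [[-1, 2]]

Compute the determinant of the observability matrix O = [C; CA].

16

CA = [[-6, -4]]
Observability matrix O = [C; CA] = [[-1, 2], [-6, -4]]
det(O) = (-1)·(-4) - 2·(-6) = 4 - (-12) = 16
Since det(O) ≠ 0, rank(O) = 2 and the system is completely observable.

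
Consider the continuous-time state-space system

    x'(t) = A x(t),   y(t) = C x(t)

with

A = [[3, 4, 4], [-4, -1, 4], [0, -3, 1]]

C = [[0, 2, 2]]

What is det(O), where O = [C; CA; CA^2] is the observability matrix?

CA = [[-8, -8, 10]]
CA^2 = [[8, -54, -54]]
Observability matrix O = [C; CA; CA^2] = [[0, 2, 2], [-8, -8, 10], [8, -54, -54]]
Expanding along the first row, det(O) = 0·((-8)·(-54) - 10·(-54)) - 2·((-8)·(-54) - 10·8) + 2·((-8)·(-54) - (-8)·8) = 0·972 - 2·352 + 2·496 = 288
Since det(O) ≠ 0, rank(O) = 3 and the system is completely observable.

288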